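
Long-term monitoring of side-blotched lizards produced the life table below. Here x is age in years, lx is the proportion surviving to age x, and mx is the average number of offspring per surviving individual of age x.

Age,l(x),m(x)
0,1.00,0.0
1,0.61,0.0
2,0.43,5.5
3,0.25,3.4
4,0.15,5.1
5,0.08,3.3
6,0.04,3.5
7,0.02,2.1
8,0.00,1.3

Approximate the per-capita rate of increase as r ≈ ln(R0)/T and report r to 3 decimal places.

0.515

R0 = Σ lx·mx = 0 + 0 + 2.365 + 0.85 + 0.765 + 0.264 + 0.14 + 0.042 + 0 = 4.426
Σ x·lx·mx = 12.794; T = 12.794/4.426 = 2.89065…
r ≈ ln(R0)/T = ln(4.426)/2.89065… = 0.51459… → 0.515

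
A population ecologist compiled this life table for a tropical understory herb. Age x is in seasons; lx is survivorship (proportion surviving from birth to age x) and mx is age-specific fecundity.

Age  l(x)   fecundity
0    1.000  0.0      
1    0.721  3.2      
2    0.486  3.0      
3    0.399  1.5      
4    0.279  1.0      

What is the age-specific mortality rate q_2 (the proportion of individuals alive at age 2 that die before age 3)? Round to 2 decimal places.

0.18

q_2 = (l_2 − l_3) / l_2 = (0.486 − 0.399) / 0.486
     = 0.087 / 0.486 = 0.179012… → 0.18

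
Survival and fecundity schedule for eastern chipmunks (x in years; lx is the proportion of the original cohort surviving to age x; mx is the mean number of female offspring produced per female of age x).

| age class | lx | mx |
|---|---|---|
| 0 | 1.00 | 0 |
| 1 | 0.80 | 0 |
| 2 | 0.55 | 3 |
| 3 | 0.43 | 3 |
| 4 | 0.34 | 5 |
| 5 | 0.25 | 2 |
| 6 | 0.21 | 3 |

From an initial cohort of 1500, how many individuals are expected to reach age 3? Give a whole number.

645

Expected survivors = N0 · l_3 = 1500 × 0.43 = 645 → 645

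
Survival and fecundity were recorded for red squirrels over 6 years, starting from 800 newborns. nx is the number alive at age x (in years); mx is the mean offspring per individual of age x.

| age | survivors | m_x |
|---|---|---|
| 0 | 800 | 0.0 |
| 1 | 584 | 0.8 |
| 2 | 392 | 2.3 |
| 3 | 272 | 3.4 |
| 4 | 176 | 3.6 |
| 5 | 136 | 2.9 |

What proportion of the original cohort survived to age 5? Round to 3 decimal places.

0.170

l_5 = n_5/n_0 = 136/800 = 0.17 → 0.170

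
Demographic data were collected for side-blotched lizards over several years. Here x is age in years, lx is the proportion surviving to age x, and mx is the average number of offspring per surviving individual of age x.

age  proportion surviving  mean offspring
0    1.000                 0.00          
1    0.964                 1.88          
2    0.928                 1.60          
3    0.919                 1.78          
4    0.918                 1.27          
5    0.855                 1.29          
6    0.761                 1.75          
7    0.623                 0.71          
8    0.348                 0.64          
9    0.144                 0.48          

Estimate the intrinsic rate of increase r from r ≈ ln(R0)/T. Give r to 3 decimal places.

0.619

R0 = Σ lx·mx = 0 + 1.81232 + 1.4848 + 1.63582 + 1.16586 + 1.10295 + 1.33175 + 0.44233 + 0.22272 + 0.06912 = 9.26767
Σ x·lx·mx = 33.35822; T = 33.35822/9.26767 = 3.59942…
r ≈ ln(R0)/T = ln(9.26767)/3.59942… = 0.61858… → 0.619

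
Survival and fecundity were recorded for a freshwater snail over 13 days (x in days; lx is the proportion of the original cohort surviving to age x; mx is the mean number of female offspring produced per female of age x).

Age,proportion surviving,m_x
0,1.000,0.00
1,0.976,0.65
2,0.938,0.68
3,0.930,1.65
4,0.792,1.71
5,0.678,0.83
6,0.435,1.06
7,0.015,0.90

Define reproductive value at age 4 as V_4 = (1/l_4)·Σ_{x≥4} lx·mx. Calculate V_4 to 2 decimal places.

3.02

lx·mx for x ≥ 4: 1.35432, 0.56274, 0.4611, 0.0135 → sum = 2.39166
V_4 = 2.39166 / l_4 = 2.39166 / 0.792 = 3.019773… → 3.02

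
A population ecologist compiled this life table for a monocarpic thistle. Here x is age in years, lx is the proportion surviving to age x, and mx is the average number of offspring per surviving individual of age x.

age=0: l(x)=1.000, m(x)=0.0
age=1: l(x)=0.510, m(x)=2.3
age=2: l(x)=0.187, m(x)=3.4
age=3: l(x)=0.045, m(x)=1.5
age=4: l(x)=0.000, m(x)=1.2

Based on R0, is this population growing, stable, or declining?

growing

R0 = Σ lx·mx = 0 + 1.173 + 0.6358 + 0.0675 + 0 = 1.8763
R0 > 1, so the population is growing.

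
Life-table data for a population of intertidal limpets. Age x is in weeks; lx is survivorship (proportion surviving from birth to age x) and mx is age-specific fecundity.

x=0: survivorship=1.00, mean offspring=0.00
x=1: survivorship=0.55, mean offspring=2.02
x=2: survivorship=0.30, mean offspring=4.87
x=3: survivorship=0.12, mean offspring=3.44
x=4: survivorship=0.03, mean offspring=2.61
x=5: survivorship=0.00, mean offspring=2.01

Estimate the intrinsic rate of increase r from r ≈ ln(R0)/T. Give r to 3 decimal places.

0.614

R0 = Σ lx·mx = 0 + 1.111 + 1.461 + 0.4128 + 0.0783 + 0 = 3.0631
Σ x·lx·mx = 5.5846; T = 5.5846/3.0631 = 1.82319…
r ≈ ln(R0)/T = ln(3.0631)/1.82319… = 0.614… → 0.614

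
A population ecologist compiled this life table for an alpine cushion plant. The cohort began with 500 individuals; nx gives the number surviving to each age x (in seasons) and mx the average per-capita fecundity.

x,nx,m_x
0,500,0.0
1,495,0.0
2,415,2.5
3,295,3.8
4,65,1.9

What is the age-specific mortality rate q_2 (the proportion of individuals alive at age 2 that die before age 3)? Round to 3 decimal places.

lx = nx/n0 = nx/500: 1, 0.99, 0.83, 0.59, 0.13
q_2 = (l_2 − l_3) / l_2 = (0.83 − 0.59) / 0.83
     = 0.24 / 0.83 = 0.289157… → 0.289

0.289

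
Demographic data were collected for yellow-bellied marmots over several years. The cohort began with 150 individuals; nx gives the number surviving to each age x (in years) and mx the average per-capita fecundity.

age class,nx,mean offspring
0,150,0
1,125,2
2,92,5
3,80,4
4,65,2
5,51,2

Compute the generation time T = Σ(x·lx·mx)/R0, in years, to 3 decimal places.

2.504

lx = nx/n0 = nx/150: 1, 0.83333…, 0.61333…, 0.53333…, 0.43333…, 0.34
lx·mx: 0, 1.666667…, 3.066667…, 2.133333…, 0.866667…, 0.68 → R0 = 8.413333…
x·lx·mx: 0, 1.666667…, 6.133333…, 6.4…, 3.466667…, 3.4 → Σ = 21.066667…
T = 21.066667… / 8.413333… = 2.503962… → 2.504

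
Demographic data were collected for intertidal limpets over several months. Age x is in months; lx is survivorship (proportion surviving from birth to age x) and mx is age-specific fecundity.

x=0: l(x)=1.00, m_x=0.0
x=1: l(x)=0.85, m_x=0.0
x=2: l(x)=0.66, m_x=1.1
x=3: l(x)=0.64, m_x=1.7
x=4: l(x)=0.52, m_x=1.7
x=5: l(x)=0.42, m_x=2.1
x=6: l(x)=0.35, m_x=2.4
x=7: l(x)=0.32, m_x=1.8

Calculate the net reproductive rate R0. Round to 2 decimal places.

lx·mx by age: 0, 0, 0.726, 1.088, 0.884, 0.882, 0.84, 0.576
R0 = Σ lx·mx = 4.996 → 5.00

5.00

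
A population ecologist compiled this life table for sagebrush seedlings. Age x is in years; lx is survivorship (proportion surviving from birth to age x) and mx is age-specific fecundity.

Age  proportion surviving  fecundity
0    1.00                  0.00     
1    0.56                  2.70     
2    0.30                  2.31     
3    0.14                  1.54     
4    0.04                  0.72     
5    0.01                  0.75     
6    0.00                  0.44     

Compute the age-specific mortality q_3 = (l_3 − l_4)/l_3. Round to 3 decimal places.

q_3 = (l_3 − l_4) / l_3 = (0.14 − 0.04) / 0.14
     = 0.1 / 0.14 = 0.714286… → 0.714

0.714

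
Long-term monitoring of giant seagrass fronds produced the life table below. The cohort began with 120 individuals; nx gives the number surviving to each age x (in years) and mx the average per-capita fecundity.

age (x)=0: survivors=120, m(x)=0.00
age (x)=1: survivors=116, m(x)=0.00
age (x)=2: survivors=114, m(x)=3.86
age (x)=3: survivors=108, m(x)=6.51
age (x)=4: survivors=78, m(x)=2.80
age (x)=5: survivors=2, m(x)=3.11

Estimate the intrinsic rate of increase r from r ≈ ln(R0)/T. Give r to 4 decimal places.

lx = nx/n0 = nx/120: 1, 0.96667…, 0.95, 0.9, 0.65, 0.01667…
R0 = Σ lx·mx = 0 + 0 + 3.667 + 5.859 + 1.82 + 0.05183… = 11.397833…
Σ x·lx·mx = 32.450167…; T = 32.450167…/11.397833… = 2.84705…
r ≈ ln(R0)/T = ln(11.397833…)/2.84705… = 0.854718… → 0.8547

0.8547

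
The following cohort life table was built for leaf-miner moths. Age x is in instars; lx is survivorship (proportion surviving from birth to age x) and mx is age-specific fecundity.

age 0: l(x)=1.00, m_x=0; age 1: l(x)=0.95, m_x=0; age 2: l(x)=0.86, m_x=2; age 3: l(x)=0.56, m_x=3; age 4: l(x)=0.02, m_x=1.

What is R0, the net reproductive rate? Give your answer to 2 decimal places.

3.42

lx·mx by age: 0, 0, 1.72, 1.68, 0.02
R0 = Σ lx·mx = 3.42 → 3.42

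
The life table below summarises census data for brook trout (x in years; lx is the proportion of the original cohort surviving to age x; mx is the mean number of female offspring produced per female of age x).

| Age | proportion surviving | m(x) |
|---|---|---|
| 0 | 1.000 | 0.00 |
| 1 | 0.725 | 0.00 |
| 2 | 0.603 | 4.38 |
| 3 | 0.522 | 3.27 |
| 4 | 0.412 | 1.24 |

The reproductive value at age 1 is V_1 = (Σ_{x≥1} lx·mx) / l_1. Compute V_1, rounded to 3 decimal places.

lx·mx for x ≥ 1: 0, 2.64114, 1.70694, 0.51088 → sum = 4.85896
V_1 = 4.85896 / l_1 = 4.85896 / 0.725 = 6.702014… → 6.702

6.702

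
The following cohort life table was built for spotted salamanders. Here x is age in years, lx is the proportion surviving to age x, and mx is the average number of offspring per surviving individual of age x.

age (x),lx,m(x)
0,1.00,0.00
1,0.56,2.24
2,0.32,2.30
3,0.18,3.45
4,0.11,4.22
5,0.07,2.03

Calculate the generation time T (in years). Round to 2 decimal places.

lx·mx: 0, 1.2544, 0.736, 0.621, 0.4642, 0.1421 → R0 = 3.2177
x·lx·mx: 0, 1.2544, 1.472, 1.863, 1.8568, 0.7105 → Σ = 7.1567
T = 7.1567 / 3.2177 = 2.224166… → 2.22

2.22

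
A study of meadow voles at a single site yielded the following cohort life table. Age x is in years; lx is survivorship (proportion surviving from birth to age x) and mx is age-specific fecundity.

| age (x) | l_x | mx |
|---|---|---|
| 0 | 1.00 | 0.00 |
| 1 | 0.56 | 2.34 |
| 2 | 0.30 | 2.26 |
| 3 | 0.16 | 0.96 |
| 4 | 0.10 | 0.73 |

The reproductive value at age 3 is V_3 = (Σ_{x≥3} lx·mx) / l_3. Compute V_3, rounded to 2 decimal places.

1.42

lx·mx for x ≥ 3: 0.1536, 0.073 → sum = 0.2266
V_3 = 0.2266 / l_3 = 0.2266 / 0.16 = 1.41625 → 1.42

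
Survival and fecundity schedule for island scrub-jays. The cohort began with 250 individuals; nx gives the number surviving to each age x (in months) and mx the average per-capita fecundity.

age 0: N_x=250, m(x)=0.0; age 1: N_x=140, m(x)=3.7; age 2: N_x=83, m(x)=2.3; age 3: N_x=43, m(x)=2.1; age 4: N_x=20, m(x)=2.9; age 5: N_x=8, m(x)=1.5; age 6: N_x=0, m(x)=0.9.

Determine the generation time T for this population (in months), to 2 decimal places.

lx = nx/n0 = nx/250: 1, 0.56, 0.332, 0.172, 0.08, 0.032, 0
lx·mx: 0, 2.072, 0.7636, 0.3612, 0.232, 0.048, 0 → R0 = 3.4768
x·lx·mx: 0, 2.072, 1.5272, 1.0836, 0.928, 0.24, 0 → Σ = 5.8508
T = 5.8508 / 3.4768 = 1.682812… → 1.68

1.68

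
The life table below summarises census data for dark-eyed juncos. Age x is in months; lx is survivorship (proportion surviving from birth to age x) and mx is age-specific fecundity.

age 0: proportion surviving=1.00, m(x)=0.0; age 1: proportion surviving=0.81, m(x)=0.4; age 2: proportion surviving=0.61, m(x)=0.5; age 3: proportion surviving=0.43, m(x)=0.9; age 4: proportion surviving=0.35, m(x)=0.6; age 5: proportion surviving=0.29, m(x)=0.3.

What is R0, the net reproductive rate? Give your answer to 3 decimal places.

lx·mx by age: 0, 0.324, 0.305, 0.387, 0.21, 0.087
R0 = Σ lx·mx = 1.313 → 1.313

1.313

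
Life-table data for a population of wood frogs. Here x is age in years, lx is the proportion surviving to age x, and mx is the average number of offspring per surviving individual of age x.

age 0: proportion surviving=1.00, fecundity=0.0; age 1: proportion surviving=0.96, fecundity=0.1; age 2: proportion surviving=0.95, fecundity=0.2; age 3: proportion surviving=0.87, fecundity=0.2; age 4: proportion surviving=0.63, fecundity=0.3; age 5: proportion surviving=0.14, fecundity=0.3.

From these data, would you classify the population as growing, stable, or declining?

declining

R0 = Σ lx·mx = 0 + 0.096 + 0.19 + 0.174 + 0.189 + 0.042 = 0.691
R0 < 1, so the population is declining.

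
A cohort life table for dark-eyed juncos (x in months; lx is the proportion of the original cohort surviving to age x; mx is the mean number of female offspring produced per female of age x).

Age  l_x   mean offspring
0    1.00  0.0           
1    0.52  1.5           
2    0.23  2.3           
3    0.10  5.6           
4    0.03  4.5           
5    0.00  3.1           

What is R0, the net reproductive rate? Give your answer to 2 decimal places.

2.00

lx·mx by age: 0, 0.78, 0.529, 0.56, 0.135, 0
R0 = Σ lx·mx = 2.004 → 2.00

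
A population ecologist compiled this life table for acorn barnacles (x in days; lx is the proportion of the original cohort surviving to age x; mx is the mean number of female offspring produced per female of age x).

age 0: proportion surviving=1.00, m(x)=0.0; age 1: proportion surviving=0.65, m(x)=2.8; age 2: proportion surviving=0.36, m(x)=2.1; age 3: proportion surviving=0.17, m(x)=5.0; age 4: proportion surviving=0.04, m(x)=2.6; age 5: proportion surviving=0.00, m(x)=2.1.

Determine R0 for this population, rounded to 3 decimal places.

3.530

lx·mx by age: 0, 1.82, 0.756, 0.85, 0.104, 0
R0 = Σ lx·mx = 3.53 → 3.530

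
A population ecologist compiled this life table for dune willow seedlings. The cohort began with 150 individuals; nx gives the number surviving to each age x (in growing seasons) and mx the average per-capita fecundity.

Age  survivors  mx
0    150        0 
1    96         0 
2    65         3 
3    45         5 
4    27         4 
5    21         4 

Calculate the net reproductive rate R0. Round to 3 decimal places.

4.080

lx = nx/n0 = nx/150: 1, 0.64, 0.43333…, 0.3, 0.18, 0.14
lx·mx by age: 0, 0, 1.3…, 1.5, 0.72, 0.56
R0 = Σ lx·mx = 4.08… → 4.080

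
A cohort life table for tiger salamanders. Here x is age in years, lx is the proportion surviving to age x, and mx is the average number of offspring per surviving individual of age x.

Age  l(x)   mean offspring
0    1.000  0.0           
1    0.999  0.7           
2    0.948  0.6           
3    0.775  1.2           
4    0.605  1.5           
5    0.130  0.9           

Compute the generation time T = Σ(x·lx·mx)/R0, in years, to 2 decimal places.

2.74

lx·mx: 0, 0.6993, 0.5688, 0.93, 0.9075, 0.117 → R0 = 3.2226
x·lx·mx: 0, 0.6993, 1.1376, 2.79, 3.63, 0.585 → Σ = 8.8419
T = 8.8419 / 3.2226 = 2.743716… → 2.74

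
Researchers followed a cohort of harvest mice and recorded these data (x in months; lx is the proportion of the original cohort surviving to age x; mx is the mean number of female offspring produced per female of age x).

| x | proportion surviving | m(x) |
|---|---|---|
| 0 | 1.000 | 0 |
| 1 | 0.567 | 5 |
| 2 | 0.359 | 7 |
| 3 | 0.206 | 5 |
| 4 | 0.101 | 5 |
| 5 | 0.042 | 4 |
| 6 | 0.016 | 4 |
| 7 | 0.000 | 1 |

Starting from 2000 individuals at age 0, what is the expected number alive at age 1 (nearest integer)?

1134

Expected survivors = N0 · l_1 = 2000 × 0.567 = 1134 → 1134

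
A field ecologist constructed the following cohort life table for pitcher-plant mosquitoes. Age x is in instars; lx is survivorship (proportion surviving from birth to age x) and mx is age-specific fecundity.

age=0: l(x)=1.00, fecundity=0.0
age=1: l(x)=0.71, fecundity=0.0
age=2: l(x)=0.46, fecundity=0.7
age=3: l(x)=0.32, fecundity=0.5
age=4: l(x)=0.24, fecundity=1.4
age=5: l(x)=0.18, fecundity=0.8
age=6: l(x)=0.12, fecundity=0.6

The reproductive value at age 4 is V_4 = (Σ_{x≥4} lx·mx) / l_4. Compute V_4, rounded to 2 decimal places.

2.30

lx·mx for x ≥ 4: 0.336, 0.144, 0.072 → sum = 0.552
V_4 = 0.552 / l_4 = 0.552 / 0.24 = 2.3 → 2.30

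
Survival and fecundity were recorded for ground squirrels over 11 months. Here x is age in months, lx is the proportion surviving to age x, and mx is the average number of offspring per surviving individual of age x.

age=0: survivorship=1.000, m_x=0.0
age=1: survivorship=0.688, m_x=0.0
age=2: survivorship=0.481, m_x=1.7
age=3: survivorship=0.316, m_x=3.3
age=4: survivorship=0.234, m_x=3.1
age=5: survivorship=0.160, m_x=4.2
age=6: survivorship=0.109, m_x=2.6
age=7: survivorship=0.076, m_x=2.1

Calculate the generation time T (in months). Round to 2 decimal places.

3.74

lx·mx: 0, 0, 0.8177, 1.0428, 0.7254, 0.672, 0.2834, 0.1596 → R0 = 3.7009
x·lx·mx: 0, 0, 1.6354, 3.1284, 2.9016, 3.36, 1.7004, 1.1172 → Σ = 13.843
T = 13.843 / 3.7009 = 3.740442… → 3.74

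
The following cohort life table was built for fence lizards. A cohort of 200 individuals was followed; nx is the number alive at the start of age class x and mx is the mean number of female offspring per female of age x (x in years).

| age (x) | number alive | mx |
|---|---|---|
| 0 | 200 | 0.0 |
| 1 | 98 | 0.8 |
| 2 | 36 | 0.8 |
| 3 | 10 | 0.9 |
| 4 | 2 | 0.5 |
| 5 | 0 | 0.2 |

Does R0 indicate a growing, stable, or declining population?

declining

lx = nx/n0 = nx/200: 1, 0.49, 0.18, 0.05, 0.01, 0
R0 = Σ lx·mx = 0 + 0.392 + 0.144 + 0.045 + 0.005 + 0 = 0.586
R0 < 1, so the population is declining.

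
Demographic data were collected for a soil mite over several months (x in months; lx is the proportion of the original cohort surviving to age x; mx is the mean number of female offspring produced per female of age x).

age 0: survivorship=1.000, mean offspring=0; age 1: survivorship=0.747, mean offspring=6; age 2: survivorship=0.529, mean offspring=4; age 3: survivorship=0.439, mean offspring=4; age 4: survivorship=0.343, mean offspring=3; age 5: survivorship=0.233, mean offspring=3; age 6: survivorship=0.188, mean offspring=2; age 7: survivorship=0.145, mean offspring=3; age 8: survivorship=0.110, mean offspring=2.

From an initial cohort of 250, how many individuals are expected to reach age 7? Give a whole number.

Expected survivors = N0 · l_7 = 250 × 0.145 = 36.25 → 36

36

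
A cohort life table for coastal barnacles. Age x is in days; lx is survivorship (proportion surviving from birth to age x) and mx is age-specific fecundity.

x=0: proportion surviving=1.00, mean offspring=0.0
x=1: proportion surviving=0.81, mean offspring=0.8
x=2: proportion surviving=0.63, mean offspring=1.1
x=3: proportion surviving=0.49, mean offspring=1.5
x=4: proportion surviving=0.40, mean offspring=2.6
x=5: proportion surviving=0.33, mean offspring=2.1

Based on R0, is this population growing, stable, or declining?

R0 = Σ lx·mx = 0 + 0.648 + 0.693 + 0.735 + 1.04 + 0.693 = 3.809
R0 > 1, so the population is growing.

growing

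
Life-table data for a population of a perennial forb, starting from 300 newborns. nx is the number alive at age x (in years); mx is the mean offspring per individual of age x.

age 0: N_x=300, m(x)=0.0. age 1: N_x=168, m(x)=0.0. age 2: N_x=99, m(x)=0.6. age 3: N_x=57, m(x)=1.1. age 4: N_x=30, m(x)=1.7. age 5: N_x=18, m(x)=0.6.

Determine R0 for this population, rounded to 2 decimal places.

0.61

lx = nx/n0 = nx/300: 1, 0.56, 0.33, 0.19, 0.1, 0.06
lx·mx by age: 0, 0, 0.198, 0.209, 0.17, 0.036
R0 = Σ lx·mx = 0.613 → 0.61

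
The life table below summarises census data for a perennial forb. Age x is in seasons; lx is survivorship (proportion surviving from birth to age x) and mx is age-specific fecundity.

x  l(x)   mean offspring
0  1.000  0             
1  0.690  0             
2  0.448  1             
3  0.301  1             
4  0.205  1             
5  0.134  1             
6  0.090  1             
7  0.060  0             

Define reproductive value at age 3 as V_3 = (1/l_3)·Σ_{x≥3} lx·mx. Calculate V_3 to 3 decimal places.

lx·mx for x ≥ 3: 0.301, 0.205, 0.134, 0.09, 0 → sum = 0.73
V_3 = 0.73 / l_3 = 0.73 / 0.301 = 2.425249… → 2.425

2.425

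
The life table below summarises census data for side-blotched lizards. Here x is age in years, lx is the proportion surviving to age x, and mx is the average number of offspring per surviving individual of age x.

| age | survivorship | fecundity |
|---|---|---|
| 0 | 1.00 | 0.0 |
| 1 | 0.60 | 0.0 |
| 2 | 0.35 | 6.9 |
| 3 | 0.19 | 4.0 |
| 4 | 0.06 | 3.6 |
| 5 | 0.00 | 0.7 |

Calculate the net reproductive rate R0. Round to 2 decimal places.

3.39

lx·mx by age: 0, 0, 2.415, 0.76, 0.216, 0
R0 = Σ lx·mx = 3.391 → 3.39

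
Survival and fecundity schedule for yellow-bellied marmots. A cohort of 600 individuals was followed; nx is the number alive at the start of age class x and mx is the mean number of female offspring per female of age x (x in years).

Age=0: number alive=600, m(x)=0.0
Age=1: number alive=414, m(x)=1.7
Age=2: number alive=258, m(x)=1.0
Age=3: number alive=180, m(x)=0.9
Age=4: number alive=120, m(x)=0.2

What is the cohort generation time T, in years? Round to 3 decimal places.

1.570

lx = nx/n0 = nx/600: 1, 0.69, 0.43, 0.3, 0.2
lx·mx: 0, 1.173, 0.43, 0.27, 0.04 → R0 = 1.913
x·lx·mx: 0, 1.173, 0.86, 0.81, 0.16 → Σ = 3.003
T = 3.003 / 1.913 = 1.569786… → 1.570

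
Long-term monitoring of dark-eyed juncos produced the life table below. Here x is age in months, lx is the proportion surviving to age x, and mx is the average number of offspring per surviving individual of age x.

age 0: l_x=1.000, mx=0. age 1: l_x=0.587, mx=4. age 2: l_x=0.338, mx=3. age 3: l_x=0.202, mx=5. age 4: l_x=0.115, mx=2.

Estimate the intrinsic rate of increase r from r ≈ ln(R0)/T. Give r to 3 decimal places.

R0 = Σ lx·mx = 0 + 2.348 + 1.014 + 1.01 + 0.23 = 4.602
Σ x·lx·mx = 8.326; T = 8.326/4.602 = 1.80921…
r ≈ ln(R0)/T = ln(4.602)/1.80921… = 0.84373… → 0.844

0.844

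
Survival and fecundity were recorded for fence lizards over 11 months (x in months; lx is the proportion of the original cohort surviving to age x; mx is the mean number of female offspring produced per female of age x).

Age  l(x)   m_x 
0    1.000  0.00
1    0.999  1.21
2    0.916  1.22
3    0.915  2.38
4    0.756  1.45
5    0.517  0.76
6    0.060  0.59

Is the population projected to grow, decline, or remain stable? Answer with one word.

growing

R0 = Σ lx·mx = 0 + 1.20879 + 1.11752 + 2.1777 + 1.0962 + 0.39292 + 0.0354 = 6.02853
R0 > 1, so the population is growing.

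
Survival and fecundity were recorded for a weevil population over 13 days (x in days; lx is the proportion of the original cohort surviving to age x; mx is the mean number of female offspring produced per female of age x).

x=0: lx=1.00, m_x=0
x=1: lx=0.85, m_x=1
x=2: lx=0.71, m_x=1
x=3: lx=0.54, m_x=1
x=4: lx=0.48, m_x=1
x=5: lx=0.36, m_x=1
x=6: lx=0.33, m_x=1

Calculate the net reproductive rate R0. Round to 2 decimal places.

lx·mx by age: 0, 0.85, 0.71, 0.54, 0.48, 0.36, 0.33
R0 = Σ lx·mx = 3.27 → 3.27

3.27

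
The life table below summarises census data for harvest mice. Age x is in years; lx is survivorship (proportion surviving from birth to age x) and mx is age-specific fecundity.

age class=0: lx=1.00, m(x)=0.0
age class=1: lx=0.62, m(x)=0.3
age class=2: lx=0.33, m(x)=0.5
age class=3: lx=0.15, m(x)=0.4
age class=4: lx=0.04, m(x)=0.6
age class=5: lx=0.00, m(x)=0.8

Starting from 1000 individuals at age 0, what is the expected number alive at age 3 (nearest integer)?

150

Expected survivors = N0 · l_3 = 1000 × 0.15 = 150 → 150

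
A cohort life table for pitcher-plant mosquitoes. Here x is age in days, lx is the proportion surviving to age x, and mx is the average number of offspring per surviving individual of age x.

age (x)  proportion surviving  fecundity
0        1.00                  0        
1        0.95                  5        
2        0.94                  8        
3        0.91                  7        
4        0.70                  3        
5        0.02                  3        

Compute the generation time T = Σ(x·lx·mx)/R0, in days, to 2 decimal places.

2.29

lx·mx: 0, 4.75, 7.52, 6.37, 2.1, 0.06 → R0 = 20.8
x·lx·mx: 0, 4.75, 15.04, 19.11, 8.4, 0.3 → Σ = 47.6
T = 47.6 / 20.8 = 2.288462… → 2.29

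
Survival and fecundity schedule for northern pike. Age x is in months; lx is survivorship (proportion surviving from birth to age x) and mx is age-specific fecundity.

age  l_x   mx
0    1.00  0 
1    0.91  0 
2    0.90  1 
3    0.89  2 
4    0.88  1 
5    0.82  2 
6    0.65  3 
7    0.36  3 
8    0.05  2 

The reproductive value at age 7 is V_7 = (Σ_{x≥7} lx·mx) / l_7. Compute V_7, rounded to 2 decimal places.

3.28

lx·mx for x ≥ 7: 1.08, 0.1 → sum = 1.18
V_7 = 1.18 / l_7 = 1.18 / 0.36 = 3.277778… → 3.28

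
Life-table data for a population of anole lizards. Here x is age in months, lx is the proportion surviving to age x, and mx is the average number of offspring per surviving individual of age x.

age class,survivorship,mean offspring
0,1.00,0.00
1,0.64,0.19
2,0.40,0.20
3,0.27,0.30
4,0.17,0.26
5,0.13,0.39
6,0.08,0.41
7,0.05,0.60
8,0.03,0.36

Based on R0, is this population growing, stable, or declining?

declining

R0 = Σ lx·mx = 0 + 0.1216 + 0.08 + 0.081 + 0.0442 + 0.0507 + 0.0328 + 0.03 + 0.0108 = 0.4511
R0 < 1, so the population is declining.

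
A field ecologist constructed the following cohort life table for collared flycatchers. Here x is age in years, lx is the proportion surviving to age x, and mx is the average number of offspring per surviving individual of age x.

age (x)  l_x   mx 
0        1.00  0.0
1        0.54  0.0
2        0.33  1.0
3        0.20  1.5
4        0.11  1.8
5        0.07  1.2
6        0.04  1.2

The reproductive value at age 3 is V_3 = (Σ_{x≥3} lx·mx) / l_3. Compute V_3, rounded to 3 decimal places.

lx·mx for x ≥ 3: 0.3, 0.198, 0.084, 0.048 → sum = 0.63
V_3 = 0.63 / l_3 = 0.63 / 0.2 = 3.15 → 3.150

3.150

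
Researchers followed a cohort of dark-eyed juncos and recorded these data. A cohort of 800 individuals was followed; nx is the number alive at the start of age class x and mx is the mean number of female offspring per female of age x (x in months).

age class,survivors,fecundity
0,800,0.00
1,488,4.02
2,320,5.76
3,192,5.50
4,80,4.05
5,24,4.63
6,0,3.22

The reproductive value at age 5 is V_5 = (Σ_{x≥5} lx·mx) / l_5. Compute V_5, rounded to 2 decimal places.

lx = nx/n0 = nx/800: 1, 0.61, 0.4, 0.24, 0.1, 0.03, 0
lx·mx for x ≥ 5: 0.1389, 0 → sum = 0.1389
V_5 = 0.1389 / l_5 = 0.1389 / 0.03 = 4.63 → 4.63

4.63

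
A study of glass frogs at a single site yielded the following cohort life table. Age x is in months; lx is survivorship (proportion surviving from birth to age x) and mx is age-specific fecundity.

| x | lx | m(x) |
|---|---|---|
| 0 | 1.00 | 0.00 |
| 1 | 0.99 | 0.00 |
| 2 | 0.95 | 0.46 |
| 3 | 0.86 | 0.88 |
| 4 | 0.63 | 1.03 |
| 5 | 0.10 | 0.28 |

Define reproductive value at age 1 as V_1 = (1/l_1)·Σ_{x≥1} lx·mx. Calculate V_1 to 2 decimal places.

1.89

lx·mx for x ≥ 1: 0, 0.437, 0.7568, 0.6489, 0.028 → sum = 1.8707
V_1 = 1.8707 / l_1 = 1.8707 / 0.99 = 1.889596… → 1.89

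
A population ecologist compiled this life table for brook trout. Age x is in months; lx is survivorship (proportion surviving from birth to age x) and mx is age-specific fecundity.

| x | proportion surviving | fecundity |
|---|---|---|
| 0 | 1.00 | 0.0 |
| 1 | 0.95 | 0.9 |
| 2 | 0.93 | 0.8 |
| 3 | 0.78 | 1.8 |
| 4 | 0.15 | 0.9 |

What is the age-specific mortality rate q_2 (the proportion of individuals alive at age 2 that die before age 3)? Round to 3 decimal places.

q_2 = (l_2 − l_3) / l_2 = (0.93 − 0.78) / 0.93
     = 0.15 / 0.93 = 0.16129… → 0.161

0.161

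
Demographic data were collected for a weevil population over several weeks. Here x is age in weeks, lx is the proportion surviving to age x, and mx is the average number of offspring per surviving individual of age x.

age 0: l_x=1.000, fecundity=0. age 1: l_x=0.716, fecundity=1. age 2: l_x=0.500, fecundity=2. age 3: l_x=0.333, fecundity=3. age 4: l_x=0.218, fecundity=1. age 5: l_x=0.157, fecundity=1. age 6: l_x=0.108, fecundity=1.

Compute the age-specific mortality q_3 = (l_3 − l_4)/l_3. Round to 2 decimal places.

q_3 = (l_3 − l_4) / l_3 = (0.333 − 0.218) / 0.333
     = 0.115 / 0.333 = 0.345345… → 0.35

0.35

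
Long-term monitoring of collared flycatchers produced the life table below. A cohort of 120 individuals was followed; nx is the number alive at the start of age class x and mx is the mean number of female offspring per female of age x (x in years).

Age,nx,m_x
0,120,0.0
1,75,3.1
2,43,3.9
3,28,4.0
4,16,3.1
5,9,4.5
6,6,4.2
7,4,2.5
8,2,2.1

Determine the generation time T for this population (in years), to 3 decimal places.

lx = nx/n0 = nx/120: 1, 0.625, 0.35833…, 0.23333…, 0.13333…, 0.075, 0.05, 0.03333…, 0.01667…
lx·mx: 0, 1.9375, 1.3975…, 0.933333…, 0.413333…, 0.3375, 0.21, 0.083333…, 0.035… → R0 = 5.3475…
x·lx·mx: 0, 1.9375, 2.795…, 2.8…, 1.653333…, 1.6875, 1.26, 0.583333…, 0.28… → Σ = 12.996667…
T = 12.996667… / 5.3475… = 2.430419… → 2.430

2.430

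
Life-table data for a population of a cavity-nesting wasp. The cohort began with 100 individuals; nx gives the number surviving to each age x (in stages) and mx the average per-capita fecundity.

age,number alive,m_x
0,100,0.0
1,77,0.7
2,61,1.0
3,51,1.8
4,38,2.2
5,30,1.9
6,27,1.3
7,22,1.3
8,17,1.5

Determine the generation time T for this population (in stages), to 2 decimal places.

lx = nx/n0 = nx/100: 1, 0.77, 0.61, 0.51, 0.38, 0.3, 0.27, 0.22, 0.17
lx·mx: 0, 0.539, 0.61, 0.918, 0.836, 0.57, 0.351, 0.286, 0.255 → R0 = 4.365
x·lx·mx: 0, 0.539, 1.22, 2.754, 3.344, 2.85, 2.106, 2.002, 2.04 → Σ = 16.855
T = 16.855 / 4.365 = 3.861397… → 3.86

3.86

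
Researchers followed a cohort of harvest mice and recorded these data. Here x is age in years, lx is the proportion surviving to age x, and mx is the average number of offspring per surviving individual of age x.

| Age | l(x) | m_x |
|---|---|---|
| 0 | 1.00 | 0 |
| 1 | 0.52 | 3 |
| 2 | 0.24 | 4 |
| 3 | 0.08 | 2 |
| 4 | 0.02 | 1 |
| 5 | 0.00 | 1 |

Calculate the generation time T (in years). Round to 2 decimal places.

1.50

lx·mx: 0, 1.56, 0.96, 0.16, 0.02, 0 → R0 = 2.7
x·lx·mx: 0, 1.56, 1.92, 0.48, 0.08, 0 → Σ = 4.04
T = 4.04 / 2.7 = 1.496296… → 1.50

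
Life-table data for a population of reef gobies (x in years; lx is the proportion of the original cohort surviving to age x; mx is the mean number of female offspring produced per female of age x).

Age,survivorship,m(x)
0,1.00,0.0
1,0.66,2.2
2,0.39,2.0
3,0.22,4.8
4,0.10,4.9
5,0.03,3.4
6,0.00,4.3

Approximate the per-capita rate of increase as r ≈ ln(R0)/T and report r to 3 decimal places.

0.608

R0 = Σ lx·mx = 0 + 1.452 + 0.78 + 1.056 + 0.49 + 0.102 + 0 = 3.88
Σ x·lx·mx = 8.65; T = 8.65/3.88 = 2.22938…
r ≈ ln(R0)/T = ln(3.88)/2.22938… = 0.60817… → 0.608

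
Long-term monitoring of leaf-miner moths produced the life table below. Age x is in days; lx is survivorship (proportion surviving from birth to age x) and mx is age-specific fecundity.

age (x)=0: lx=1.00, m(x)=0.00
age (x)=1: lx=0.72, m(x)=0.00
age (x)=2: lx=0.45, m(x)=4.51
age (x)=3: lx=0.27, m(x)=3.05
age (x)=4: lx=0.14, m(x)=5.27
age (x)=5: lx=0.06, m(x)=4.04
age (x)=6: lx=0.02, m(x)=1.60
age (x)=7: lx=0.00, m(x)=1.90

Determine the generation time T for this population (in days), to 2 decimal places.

2.82

lx·mx: 0, 0, 2.0295, 0.8235, 0.7378, 0.2424, 0.032, 0 → R0 = 3.8652
x·lx·mx: 0, 0, 4.059, 2.4705, 2.9512, 1.212, 0.192, 0 → Σ = 10.8847
T = 10.8847 / 3.8652 = 2.816077… → 2.82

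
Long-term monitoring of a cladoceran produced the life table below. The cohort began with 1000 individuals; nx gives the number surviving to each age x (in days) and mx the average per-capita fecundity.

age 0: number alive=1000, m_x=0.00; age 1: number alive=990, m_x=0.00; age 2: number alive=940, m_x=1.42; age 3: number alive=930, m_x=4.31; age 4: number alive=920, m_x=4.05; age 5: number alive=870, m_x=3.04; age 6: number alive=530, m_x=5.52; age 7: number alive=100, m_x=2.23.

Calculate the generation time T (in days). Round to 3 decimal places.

4.167

lx = nx/n0 = nx/1000: 1, 0.99, 0.94, 0.93, 0.92, 0.87, 0.53, 0.1
lx·mx: 0, 0, 1.3348, 4.0083, 3.726, 2.6448, 2.9256, 0.223 → R0 = 14.8625
x·lx·mx: 0, 0, 2.6696, 12.0249, 14.904, 13.224, 17.5536, 1.561 → Σ = 61.9371
T = 61.9371 / 14.8625 = 4.167341… → 4.167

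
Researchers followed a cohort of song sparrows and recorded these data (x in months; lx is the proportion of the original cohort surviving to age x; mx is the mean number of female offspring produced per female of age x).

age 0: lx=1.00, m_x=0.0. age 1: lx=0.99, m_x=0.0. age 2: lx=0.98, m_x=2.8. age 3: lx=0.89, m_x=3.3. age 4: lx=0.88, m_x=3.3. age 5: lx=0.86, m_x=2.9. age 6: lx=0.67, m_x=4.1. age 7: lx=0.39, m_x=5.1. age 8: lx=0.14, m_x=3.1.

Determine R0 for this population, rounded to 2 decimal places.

lx·mx by age: 0, 0, 2.744, 2.937, 2.904, 2.494, 2.747, 1.989, 0.434
R0 = Σ lx·mx = 16.249 → 16.25

16.25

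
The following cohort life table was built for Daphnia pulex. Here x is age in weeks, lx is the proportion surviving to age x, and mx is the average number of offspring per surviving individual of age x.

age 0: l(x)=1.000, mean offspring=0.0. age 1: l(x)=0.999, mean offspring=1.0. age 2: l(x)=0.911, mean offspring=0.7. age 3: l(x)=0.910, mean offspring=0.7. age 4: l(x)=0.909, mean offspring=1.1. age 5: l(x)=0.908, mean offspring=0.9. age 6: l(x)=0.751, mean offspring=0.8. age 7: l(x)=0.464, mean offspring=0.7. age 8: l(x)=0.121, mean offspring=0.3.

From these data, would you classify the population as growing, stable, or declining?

growing

R0 = Σ lx·mx = 0 + 0.999 + 0.6377 + 0.637 + 0.9999 + 0.8172 + 0.6008 + 0.3248 + 0.0363 = 5.0527
R0 > 1, so the population is growing.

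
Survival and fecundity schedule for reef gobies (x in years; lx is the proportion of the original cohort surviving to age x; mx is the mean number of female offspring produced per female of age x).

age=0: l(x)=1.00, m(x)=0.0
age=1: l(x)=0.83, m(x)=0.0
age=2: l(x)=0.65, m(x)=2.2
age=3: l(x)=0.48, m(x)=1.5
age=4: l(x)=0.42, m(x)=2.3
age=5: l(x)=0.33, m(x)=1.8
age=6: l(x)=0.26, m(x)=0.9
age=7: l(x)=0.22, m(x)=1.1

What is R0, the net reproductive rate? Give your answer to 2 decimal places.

lx·mx by age: 0, 0, 1.43, 0.72, 0.966, 0.594, 0.234, 0.242
R0 = Σ lx·mx = 4.186 → 4.19

4.19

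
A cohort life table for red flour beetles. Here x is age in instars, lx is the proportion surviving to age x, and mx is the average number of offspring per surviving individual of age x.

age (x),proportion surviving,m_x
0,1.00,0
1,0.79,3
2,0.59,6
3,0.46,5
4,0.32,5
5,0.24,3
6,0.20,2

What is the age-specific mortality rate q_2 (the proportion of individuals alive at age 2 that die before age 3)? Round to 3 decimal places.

0.220

q_2 = (l_2 − l_3) / l_2 = (0.59 − 0.46) / 0.59
     = 0.13 / 0.59 = 0.220339… → 0.220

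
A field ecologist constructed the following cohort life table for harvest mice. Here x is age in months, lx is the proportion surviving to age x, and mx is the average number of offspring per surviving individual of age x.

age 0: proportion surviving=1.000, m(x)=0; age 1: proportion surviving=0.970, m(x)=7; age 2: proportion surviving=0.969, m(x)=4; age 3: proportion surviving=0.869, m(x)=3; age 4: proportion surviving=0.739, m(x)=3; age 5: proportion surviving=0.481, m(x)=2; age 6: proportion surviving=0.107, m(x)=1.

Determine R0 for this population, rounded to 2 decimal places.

16.56

lx·mx by age: 0, 6.79, 3.876, 2.607, 2.217, 0.962, 0.107
R0 = Σ lx·mx = 16.559 → 16.56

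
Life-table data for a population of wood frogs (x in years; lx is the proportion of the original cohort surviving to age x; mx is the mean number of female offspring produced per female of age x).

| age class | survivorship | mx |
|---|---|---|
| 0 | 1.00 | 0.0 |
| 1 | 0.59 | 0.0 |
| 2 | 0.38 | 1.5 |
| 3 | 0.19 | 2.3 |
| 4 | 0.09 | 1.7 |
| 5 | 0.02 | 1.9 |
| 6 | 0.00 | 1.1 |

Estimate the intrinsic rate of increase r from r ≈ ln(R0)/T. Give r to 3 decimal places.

R0 = Σ lx·mx = 0 + 0 + 0.57 + 0.437 + 0.153 + 0.038 + 0 = 1.198
Σ x·lx·mx = 3.253; T = 3.253/1.198 = 2.71536…
r ≈ ln(R0)/T = ln(1.198)/2.71536… = 0.06653… → 0.067

0.067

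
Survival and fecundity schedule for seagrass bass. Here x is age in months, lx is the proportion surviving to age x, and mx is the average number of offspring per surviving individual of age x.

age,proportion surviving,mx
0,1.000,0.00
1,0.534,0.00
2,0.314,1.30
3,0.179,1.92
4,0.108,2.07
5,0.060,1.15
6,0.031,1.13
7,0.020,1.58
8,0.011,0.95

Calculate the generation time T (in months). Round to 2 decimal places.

3.21

lx·mx: 0, 0, 0.4082, 0.34368, 0.22356, 0.069, 0.03503, 0.0316, 0.01045 → R0 = 1.12152
x·lx·mx: 0, 0, 0.8164, 1.03104, 0.89424, 0.345, 0.21018, 0.2212, 0.0836 → Σ = 3.60166
T = 3.60166 / 1.12152 = 3.21141… → 3.21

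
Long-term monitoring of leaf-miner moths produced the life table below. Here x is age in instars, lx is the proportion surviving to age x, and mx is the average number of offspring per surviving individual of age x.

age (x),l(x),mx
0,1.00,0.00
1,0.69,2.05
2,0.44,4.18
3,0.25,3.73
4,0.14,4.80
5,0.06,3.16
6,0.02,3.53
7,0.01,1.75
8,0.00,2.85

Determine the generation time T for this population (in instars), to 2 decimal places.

lx·mx: 0, 1.4145, 1.8392, 0.9325, 0.672, 0.1896, 0.0706, 0.0175, 0 → R0 = 5.1359
x·lx·mx: 0, 1.4145, 3.6784, 2.7975, 2.688, 0.948, 0.4236, 0.1225, 0 → Σ = 12.0725
T = 12.0725 / 5.1359 = 2.35061… → 2.35

2.35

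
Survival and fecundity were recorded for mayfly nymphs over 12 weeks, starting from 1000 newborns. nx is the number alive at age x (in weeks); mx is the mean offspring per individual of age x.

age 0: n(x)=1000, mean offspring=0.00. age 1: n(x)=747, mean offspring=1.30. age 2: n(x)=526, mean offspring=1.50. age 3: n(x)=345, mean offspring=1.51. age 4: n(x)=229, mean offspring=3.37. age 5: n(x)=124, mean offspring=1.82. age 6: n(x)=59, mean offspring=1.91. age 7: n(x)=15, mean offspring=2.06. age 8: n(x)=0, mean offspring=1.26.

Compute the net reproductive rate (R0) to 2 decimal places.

3.42

lx = nx/n0 = nx/1000: 1, 0.747, 0.526, 0.345, 0.229, 0.124, 0.059, 0.015, 0
lx·mx by age: 0, 0.9711, 0.789, 0.52095, 0.77173, 0.22568, 0.11269, 0.0309, 0
R0 = Σ lx·mx = 3.42205 → 3.42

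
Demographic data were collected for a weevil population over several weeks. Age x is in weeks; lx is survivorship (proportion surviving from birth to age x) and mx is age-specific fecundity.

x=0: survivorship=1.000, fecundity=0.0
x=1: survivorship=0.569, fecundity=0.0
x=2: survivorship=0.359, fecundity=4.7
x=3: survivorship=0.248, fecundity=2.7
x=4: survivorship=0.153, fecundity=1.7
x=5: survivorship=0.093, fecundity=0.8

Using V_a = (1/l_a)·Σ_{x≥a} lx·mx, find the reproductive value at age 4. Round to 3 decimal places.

lx·mx for x ≥ 4: 0.2601, 0.0744 → sum = 0.3345
V_4 = 0.3345 / l_4 = 0.3345 / 0.153 = 2.186275… → 2.186

2.186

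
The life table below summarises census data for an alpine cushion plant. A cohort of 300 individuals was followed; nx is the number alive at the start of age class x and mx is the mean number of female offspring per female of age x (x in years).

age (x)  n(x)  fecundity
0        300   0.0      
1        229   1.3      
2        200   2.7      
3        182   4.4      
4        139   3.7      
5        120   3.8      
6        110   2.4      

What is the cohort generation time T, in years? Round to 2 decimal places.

lx = nx/n0 = nx/300: 1, 0.76333…, 0.66667…, 0.60667…, 0.46333…, 0.4, 0.36667…
lx·mx: 0, 0.992333…, 1.8…, 2.669333…, 1.714333…, 1.52, 0.88… → R0 = 9.576…
x·lx·mx: 0, 0.992333…, 3.6…, 8.008…, 6.857333…, 7.6, 5.28… → Σ = 32.337667…
T = 32.337667… / 9.576… = 3.376949… → 3.38

3.38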